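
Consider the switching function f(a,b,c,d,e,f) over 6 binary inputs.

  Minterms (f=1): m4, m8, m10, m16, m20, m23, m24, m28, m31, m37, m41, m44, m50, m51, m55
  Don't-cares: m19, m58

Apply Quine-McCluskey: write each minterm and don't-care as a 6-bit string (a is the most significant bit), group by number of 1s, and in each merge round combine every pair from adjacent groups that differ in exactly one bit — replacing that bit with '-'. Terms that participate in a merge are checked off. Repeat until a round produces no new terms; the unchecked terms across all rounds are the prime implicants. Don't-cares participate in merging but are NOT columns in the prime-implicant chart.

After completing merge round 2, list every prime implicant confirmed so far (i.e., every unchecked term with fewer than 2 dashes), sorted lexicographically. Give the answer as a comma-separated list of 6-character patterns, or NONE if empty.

0-0100, 0-1000, 0010-0, 01-111, 100101, 101001, 101100, 11-010, 11001-

size-2^0 implicants → 000100(✓)  001000(✓)  001010(✓)  010000(✓)  010011(✓)  010100(✓)  010111(✓)  011000(✓)  011100(✓)  011111(✓)  100101  101001  101100  110010(✓)  110011(✓)  110111(✓)  111010(✓)
size-2^1 implicants → -10011(✓)  -10111(✓)  0-0100  0-1000  0010-0  01-000(✓)  01-100(✓)  01-111  010-00(✓)  010-11(✓)  011-00(✓)  11-010  110-11(✓)  11001-
size-2^2 implicants → -10-11  01--00
Unchecked terms (primes): -10-11, 0-0100, 0-1000, 0010-0, 01--00, 01-111, 100101, 101001, 101100, 11-010, 11001-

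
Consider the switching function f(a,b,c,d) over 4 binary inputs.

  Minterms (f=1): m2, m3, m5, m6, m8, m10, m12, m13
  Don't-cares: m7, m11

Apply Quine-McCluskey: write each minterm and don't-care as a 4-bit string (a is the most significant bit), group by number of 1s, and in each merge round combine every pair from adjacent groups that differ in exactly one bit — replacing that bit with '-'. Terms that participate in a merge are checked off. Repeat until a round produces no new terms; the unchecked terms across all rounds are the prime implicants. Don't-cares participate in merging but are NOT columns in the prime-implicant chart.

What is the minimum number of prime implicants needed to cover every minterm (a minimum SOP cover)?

Round 0: 0010✓ 0011✓ 0101✓ 0110✓ 0111✓ 1000✓ 1010✓ 1011✓ 1100✓ 1101✓
Round 1: -010✓ -011✓ -101 0-10✓ 0-11✓ 001-✓ 01-1 011-✓ 1-00 10-0 101-✓ 110-
Round 2: -01- 0-1-
PIs = {-01-, -101, 0-1-, 01-1, 1-00, 10-0, 110-}
Coverage chart:
  m2: -01-,0-1-
  m3: -01-,0-1-
  m5: -101,01-1
  m6: 0-1- ←essential
  m8: 1-00,10-0
  m10: -01-,10-0
  m12: 1-00,110-
  m13: -101,110-
Essential: 0-1-
Petrick residual → -01-, -101, 1-00
Min cover (4 terms): b'c + bc'd + a'c + ac'd'

4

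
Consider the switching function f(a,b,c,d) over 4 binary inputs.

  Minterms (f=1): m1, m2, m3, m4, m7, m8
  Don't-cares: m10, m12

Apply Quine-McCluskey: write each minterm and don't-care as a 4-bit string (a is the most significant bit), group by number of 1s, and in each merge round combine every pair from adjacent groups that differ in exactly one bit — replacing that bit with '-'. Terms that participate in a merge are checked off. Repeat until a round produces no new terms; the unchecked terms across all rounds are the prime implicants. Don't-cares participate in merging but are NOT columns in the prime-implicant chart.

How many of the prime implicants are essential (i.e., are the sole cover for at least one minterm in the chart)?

3

Round 0: 0001✓ 0010✓ 0011✓ 0100✓ 0111✓ 1000✓ 1010✓ 1100✓
Round 1: -010 -100 0-11 00-1 001- 1-00 10-0
PIs = {-010, -100, 0-11, 00-1, 001-, 1-00, 10-0}
Coverage chart:
  m1: 00-1 ←essential
  m2: -010,001-
  m3: 0-11,00-1,001-
  m4: -100 ←essential
  m7: 0-11 ←essential
  m8: 1-00,10-0
Essential: -100, 0-11, 00-1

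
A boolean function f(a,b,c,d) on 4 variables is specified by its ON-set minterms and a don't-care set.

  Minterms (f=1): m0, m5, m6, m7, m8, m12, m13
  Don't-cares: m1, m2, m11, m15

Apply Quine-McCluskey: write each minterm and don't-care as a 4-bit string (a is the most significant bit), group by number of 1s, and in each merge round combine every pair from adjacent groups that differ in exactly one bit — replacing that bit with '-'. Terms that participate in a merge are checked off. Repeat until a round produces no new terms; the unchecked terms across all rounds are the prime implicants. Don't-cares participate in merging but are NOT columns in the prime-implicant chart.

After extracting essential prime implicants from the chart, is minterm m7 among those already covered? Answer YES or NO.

NO

Round 0: 0000✓ 0001✓ 0010✓ 0101✓ 0110✓ 0111✓ 1000✓ 1011✓ 1100✓ 1101✓ 1111✓
Round 1: -000 -101✓ -111✓ 0-01 0-10 00-0 000- 01-1✓ 011- 1-00 1-11 11-1✓ 110-
Round 2: -1-1
PIs = {-000, -1-1, 0-01, 0-10, 00-0, 000-, 011-, 1-00, 1-11, 110-}
Coverage chart:
  m0: -000,00-0,000-
  m5: -1-1,0-01
  m6: 0-10,011-
  m7: -1-1,011-
  m8: -000,1-00
  m12: 1-00,110-
  m13: -1-1,110-
(no essential prime implicants)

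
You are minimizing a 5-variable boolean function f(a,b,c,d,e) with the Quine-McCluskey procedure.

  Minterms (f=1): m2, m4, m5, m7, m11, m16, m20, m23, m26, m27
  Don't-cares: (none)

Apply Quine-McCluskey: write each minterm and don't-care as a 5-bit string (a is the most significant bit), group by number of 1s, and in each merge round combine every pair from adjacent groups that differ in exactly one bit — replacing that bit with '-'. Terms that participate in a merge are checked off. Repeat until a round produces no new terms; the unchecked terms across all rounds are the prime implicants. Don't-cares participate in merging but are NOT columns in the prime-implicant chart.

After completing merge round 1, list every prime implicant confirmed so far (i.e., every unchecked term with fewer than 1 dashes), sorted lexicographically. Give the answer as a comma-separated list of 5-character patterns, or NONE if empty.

Round 0: 00010 00100✓ 00101✓ 00111✓ 01011✓ 10000✓ 10100✓ 10111✓ 11010✓ 11011✓
Round 1: -0100 -0111 -1011 001-1 0010- 10-00 1101-
PIs = {-0100, -0111, -1011, 00010, 001-1, 0010-, 10-00, 1101-}

00010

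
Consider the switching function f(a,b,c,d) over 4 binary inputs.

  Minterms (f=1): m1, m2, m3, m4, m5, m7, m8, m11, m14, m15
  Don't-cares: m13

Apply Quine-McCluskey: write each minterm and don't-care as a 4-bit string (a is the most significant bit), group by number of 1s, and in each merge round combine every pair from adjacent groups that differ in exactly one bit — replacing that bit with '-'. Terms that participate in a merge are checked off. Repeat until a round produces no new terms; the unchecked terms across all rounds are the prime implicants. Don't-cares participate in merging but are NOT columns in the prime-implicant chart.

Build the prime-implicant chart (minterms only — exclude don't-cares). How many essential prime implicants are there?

6

Round 0: 0001✓ 0010✓ 0011✓ 0100✓ 0101✓ 0111✓ 1000 1011✓ 1101✓ 1110✓ 1111✓
Round 1: -011✓ -101✓ -111✓ 0-01✓ 0-11✓ 00-1✓ 001- 01-1✓ 010- 1-11✓ 11-1✓ 111-
Round 2: --11 -1-1 0--1
PIs = {--11, -1-1, 0--1, 001-, 010-, 1000, 111-}
Coverage chart:
  m1: 0--1 ←essential
  m2: 001- ←essential
  m3: --11,0--1,001-
  m4: 010- ←essential
  m5: -1-1,0--1,010-
  m7: --11,-1-1,0--1
  m8: 1000 ←essential
  m11: --11 ←essential
  m14: 111- ←essential
  m15: --11,-1-1,111-
Essential: --11, 0--1, 001-, 010-, 1000, 111-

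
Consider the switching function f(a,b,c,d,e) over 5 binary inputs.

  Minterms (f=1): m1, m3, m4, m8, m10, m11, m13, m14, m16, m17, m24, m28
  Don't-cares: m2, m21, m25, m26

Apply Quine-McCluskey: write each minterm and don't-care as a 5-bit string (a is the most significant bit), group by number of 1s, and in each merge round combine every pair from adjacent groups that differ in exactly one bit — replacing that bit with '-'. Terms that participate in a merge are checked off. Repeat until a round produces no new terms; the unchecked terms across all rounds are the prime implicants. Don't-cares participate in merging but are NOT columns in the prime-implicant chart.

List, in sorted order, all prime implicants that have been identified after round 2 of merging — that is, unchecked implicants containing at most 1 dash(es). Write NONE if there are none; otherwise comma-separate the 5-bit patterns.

-0001, 000-1, 00100, 01-10, 01101, 10-01, 11-00

Round 0: 00001✓ 00010✓ 00011✓ 00100 01000✓ 01010✓ 01011✓ 01101 01110✓ 10000✓ 10001✓ 10101✓ 11000✓ 11001✓ 11010✓ 11100✓
Round 1: -0001 -1000✓ -1010✓ 0-010✓ 0-011✓ 000-1 0001-✓ 01-10 010-0✓ 0101-✓ 1-000✓ 1-001✓ 10-01 1000-✓ 11-00 110-0✓ 1100-✓
Round 2: -10-0 0-01- 1-00-
PIs = {-0001, -10-0, 0-01-, 000-1, 00100, 01-10, 01101, 1-00-, 10-01, 11-00}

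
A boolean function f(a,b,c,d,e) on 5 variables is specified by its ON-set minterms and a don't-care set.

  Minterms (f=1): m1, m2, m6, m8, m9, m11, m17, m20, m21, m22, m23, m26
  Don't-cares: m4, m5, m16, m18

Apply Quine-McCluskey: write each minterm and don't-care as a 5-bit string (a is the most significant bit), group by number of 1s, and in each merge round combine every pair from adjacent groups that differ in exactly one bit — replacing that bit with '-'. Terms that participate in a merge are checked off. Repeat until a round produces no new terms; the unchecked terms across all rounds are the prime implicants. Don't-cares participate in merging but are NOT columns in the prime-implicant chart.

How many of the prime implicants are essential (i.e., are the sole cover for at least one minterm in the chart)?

5

Round 0: 00001✓ 00010✓ 00100✓ 00101✓ 00110✓ 01000✓ 01001✓ 01011✓ 10000✓ 10001✓ 10010✓ 10100✓ 10101✓ 10110✓ 10111✓ 11010✓
Round 1: -0001✓ -0010✓ -0100✓ -0101✓ -0110✓ 0-001 00-01✓ 00-10✓ 001-0✓ 0010-✓ 010-1 0100- 1-010 10-00✓ 10-01✓ 10-10✓ 100-0✓ 1000-✓ 101-0✓ 101-1✓ 1010-✓ 1011-✓
Round 2: -0-01 -0-10 -01-0 -010- 10--0 10-0- 101--
PIs = {-0-01, -0-10, -01-0, -010-, 0-001, 010-1, 0100-, 1-010, 10--0, 10-0-, 101--}
Coverage chart:
  m1: -0-01,0-001
  m2: -0-10 ←essential
  m6: -0-10,-01-0
  m8: 0100- ←essential
  m9: 0-001,010-1,0100-
  m11: 010-1 ←essential
  m17: -0-01,10-0-
  m20: -01-0,-010-,10--0,10-0-,101--
  m21: -0-01,-010-,10-0-,101--
  m22: -0-10,-01-0,10--0,101--
  m23: 101-- ←essential
  m26: 1-010 ←essential
Essential: -0-10, 010-1, 0100-, 1-010, 101--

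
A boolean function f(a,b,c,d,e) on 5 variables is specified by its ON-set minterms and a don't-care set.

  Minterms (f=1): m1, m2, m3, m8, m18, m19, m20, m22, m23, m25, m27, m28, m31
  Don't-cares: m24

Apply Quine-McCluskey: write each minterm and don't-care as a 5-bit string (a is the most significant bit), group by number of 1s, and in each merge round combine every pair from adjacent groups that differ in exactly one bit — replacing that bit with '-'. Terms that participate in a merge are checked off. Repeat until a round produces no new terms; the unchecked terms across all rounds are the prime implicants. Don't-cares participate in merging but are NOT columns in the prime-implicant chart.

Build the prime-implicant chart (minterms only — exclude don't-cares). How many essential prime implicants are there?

Round 0: 00001✓ 00010✓ 00011✓ 01000✓ 10010✓ 10011✓ 10100✓ 10110✓ 10111✓ 11000✓ 11001✓ 11011✓ 11100✓ 11111✓
Round 1: -0010✓ -0011✓ -1000 000-1 0001-✓ 1-011✓ 1-100 1-111✓ 10-10✓ 10-11✓ 1001-✓ 101-0 1011-✓ 11-00 11-11✓ 110-1 1100-
Round 2: -001- 1--11 10-1-
PIs = {-001-, -1000, 000-1, 1--11, 1-100, 10-1-, 101-0, 11-00, 110-1, 1100-}
Coverage chart:
  m1: 000-1 ←essential
  m2: -001- ←essential
  m3: -001-,000-1
  m8: -1000 ←essential
  m18: -001-,10-1-
  m19: -001-,1--11,10-1-
  m20: 1-100,101-0
  m22: 10-1-,101-0
  m23: 1--11,10-1-
  m25: 110-1,1100-
  m27: 1--11,110-1
  m28: 1-100,11-00
  m31: 1--11 ←essential
Essential: -001-, -1000, 000-1, 1--11

4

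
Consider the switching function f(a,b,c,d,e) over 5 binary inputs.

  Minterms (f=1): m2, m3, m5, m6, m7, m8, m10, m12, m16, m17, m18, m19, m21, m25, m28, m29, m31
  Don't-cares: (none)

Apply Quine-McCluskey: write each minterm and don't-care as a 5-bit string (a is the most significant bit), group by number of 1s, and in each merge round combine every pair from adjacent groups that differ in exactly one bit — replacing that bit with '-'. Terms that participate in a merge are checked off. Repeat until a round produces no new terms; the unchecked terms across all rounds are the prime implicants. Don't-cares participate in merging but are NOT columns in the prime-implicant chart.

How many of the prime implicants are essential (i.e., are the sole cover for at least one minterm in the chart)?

Round 0: 00010✓ 00011✓ 00101✓ 00110✓ 00111✓ 01000✓ 01010✓ 01100✓ 10000✓ 10001✓ 10010✓ 10011✓ 10101✓ 11001✓ 11100✓ 11101✓ 11111✓
Round 1: -0010✓ -0011✓ -0101 -1100 0-010 00-10✓ 00-11✓ 0001-✓ 001-1 0011-✓ 01-00 010-0 1-001✓ 1-101✓ 10-01✓ 100-0✓ 100-1✓ 1000-✓ 1001-✓ 11-01✓ 111-1 1110-
Round 2: -001- 00-1- 1--01 100--
PIs = {-001-, -0101, -1100, 0-010, 00-1-, 001-1, 01-00, 010-0, 1--01, 100--, 111-1, 1110-}
Coverage chart:
  m2: -001-,0-010,00-1-
  m3: -001-,00-1-
  m5: -0101,001-1
  m6: 00-1- ←essential
  m7: 00-1-,001-1
  m8: 01-00,010-0
  m10: 0-010,010-0
  m12: -1100,01-00
  m16: 100-- ←essential
  m17: 1--01,100--
  m18: -001-,100--
  m19: -001-,100--
  m21: -0101,1--01
  m25: 1--01 ←essential
  m28: -1100,1110-
  m29: 1--01,111-1,1110-
  m31: 111-1 ←essential
Essential: 00-1-, 1--01, 100--, 111-1

4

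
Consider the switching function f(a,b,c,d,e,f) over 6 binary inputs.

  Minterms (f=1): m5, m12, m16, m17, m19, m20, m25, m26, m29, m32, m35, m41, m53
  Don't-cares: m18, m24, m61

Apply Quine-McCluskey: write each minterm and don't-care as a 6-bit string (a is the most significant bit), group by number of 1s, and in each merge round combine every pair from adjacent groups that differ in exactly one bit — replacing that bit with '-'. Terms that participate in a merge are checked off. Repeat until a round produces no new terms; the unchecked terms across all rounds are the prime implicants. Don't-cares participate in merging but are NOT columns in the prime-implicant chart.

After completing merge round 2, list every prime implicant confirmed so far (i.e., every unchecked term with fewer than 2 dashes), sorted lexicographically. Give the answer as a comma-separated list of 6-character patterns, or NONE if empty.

size-2^0 implicants → 000101  001100  010000(✓)  010001(✓)  010010(✓)  010011(✓)  010100(✓)  011000(✓)  011001(✓)  011010(✓)  011101(✓)  100000  100011  101001  110101(✓)  111101(✓)
size-2^1 implicants → -11101  01-000(✓)  01-001(✓)  01-010(✓)  010-00  0100-0(✓)  0100-1(✓)  01000-(✓)  01001-(✓)  011-01  0110-0(✓)  01100-(✓)  11-101
size-2^2 implicants → 01-0-0  01-00-  0100--
Unchecked terms (primes): -11101, 000101, 001100, 01-0-0, 01-00-, 010-00, 0100--, 011-01, 100000, 100011, 101001, 11-101

-11101, 000101, 001100, 010-00, 011-01, 100000, 100011, 101001, 11-101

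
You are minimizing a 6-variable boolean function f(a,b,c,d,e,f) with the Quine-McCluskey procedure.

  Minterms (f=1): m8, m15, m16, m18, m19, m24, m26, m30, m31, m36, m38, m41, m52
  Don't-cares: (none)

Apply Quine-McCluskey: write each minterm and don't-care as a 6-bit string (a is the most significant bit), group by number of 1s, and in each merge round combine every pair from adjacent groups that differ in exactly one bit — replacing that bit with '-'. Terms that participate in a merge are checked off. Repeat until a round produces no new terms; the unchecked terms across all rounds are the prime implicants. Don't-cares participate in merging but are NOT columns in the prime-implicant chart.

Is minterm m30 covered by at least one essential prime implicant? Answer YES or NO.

NO

[col 0] 001000*, 001111*, 010000*, 010010*, 010011*, 011000*, 011010*, 011110*, 011111*, 100100*, 100110*, 101001, 110100*
[col 1] 0-1000, 0-1111, 01-000*, 01-010*, 0100-0*, 01001-, 011-10, 0110-0*, 01111-, 1-0100, 1001-0
[col 2] 01-0-0
Prime implicants: 0-1000, 0-1111, 01-0-0, 01001-, 011-10, 01111-, 1-0100, 1001-0, 101001
PI chart (minterm → PIs covering it):
  8 | 0-1000  (sole → essential)
  15 | 0-1111  (sole → essential)
  16 | 01-0-0  (sole → essential)
  18 | 01-0-0,01001-
  19 | 01001-  (sole → essential)
  24 | 0-1000,01-0-0
  26 | 01-0-0,011-10
  30 | 011-10,01111-
  31 | 0-1111,01111-
  36 | 1-0100,1001-0
  38 | 1001-0  (sole → essential)
  41 | 101001  (sole → essential)
  52 | 1-0100  (sole → essential)
Essential prime implicants: 0-1000, 0-1111, 01-0-0, 01001-, 1-0100, 1001-0, 101001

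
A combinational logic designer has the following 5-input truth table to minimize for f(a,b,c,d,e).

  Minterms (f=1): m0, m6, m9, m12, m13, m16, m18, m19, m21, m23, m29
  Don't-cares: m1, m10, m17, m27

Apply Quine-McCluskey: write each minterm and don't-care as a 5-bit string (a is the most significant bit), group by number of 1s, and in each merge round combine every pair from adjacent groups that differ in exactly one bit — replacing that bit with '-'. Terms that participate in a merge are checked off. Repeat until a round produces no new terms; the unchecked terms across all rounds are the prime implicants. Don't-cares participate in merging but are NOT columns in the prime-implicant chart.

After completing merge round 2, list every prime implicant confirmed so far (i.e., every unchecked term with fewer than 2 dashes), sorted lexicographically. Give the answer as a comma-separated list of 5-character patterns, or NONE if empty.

-1101, 0-001, 00110, 01-01, 01010, 0110-, 1-011, 1-101

Round 0: 00000✓ 00001✓ 00110 01001✓ 01010 01100✓ 01101✓ 10000✓ 10001✓ 10010✓ 10011✓ 10101✓ 10111✓ 11011✓ 11101✓
Round 1: -0000✓ -0001✓ -1101 0-001 0000-✓ 01-01 0110- 1-011 1-101 10-01✓ 10-11✓ 100-0✓ 100-1✓ 1000-✓ 1001-✓ 101-1✓
Round 2: -000- 10--1 100--
PIs = {-000-, -1101, 0-001, 00110, 01-01, 01010, 0110-, 1-011, 1-101, 10--1, 100--}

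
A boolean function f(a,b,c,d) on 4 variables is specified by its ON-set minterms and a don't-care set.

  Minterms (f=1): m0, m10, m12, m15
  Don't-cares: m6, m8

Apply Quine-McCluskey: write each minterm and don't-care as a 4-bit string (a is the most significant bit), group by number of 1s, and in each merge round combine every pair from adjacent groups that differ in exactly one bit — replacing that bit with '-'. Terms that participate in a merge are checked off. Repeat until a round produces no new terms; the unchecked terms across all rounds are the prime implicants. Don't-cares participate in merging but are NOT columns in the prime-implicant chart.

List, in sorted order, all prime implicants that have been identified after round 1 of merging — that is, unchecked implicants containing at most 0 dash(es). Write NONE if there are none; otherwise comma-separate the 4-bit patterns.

0110, 1111

size-2^0 implicants → 0000(✓)  0110  1000(✓)  1010(✓)  1100(✓)  1111
size-2^1 implicants → -000  1-00  10-0
Unchecked terms (primes): -000, 0110, 1-00, 10-0, 1111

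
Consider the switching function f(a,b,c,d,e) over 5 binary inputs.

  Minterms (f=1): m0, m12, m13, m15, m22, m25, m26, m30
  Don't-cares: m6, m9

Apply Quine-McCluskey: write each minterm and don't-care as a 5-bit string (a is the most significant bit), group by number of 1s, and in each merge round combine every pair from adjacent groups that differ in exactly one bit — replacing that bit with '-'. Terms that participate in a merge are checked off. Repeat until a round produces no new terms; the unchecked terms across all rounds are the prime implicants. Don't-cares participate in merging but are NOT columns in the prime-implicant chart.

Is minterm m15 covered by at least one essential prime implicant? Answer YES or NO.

Round 0: 00000 00110✓ 01001✓ 01100✓ 01101✓ 01111✓ 10110✓ 11001✓ 11010✓ 11110✓
Round 1: -0110 -1001 01-01 011-1 0110- 1-110 11-10
PIs = {-0110, -1001, 00000, 01-01, 011-1, 0110-, 1-110, 11-10}
Coverage chart:
  m0: 00000 ←essential
  m12: 0110- ←essential
  m13: 01-01,011-1,0110-
  m15: 011-1 ←essential
  m22: -0110,1-110
  m25: -1001 ←essential
  m26: 11-10 ←essential
  m30: 1-110,11-10
Essential: -1001, 00000, 011-1, 0110-, 11-10

YES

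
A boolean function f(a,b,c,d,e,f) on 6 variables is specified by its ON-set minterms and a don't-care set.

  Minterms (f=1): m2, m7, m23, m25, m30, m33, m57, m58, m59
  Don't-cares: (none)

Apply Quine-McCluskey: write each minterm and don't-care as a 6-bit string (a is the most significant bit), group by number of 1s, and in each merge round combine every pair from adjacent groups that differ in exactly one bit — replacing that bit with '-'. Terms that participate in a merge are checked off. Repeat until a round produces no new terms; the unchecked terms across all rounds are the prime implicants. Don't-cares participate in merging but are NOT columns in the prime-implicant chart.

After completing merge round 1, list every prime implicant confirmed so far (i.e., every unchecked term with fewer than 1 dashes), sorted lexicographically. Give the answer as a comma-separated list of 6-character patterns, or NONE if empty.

[col 0] 000010, 000111*, 010111*, 011001*, 011110, 100001, 111001*, 111010*, 111011*
[col 1] -11001, 0-0111, 1110-1, 11101-
Prime implicants: -11001, 0-0111, 000010, 011110, 100001, 1110-1, 11101-

000010, 011110, 100001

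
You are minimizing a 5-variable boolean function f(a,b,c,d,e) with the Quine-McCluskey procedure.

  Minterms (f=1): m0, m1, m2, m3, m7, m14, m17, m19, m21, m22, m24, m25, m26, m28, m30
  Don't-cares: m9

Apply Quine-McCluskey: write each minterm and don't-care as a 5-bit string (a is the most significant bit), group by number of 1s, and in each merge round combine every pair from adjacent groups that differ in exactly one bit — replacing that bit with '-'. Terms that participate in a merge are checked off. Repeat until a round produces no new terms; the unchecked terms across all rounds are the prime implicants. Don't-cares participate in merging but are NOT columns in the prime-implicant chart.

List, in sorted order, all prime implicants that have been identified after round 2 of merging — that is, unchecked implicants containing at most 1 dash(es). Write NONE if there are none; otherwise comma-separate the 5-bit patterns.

size-2^0 implicants → 00000(✓)  00001(✓)  00010(✓)  00011(✓)  00111(✓)  01001(✓)  01110(✓)  10001(✓)  10011(✓)  10101(✓)  10110(✓)  11000(✓)  11001(✓)  11010(✓)  11100(✓)  11110(✓)
size-2^1 implicants → -0001(✓)  -0011(✓)  -1001(✓)  -1110  0-001(✓)  00-11  000-0(✓)  000-1(✓)  0000-(✓)  0001-(✓)  1-001(✓)  1-110  10-01  100-1(✓)  11-00(✓)  11-10(✓)  110-0(✓)  1100-  111-0(✓)
size-2^2 implicants → --001  -00-1  000--  11--0
Unchecked terms (primes): --001, -00-1, -1110, 00-11, 000--, 1-110, 10-01, 11--0, 1100-

-1110, 00-11, 1-110, 10-01, 1100-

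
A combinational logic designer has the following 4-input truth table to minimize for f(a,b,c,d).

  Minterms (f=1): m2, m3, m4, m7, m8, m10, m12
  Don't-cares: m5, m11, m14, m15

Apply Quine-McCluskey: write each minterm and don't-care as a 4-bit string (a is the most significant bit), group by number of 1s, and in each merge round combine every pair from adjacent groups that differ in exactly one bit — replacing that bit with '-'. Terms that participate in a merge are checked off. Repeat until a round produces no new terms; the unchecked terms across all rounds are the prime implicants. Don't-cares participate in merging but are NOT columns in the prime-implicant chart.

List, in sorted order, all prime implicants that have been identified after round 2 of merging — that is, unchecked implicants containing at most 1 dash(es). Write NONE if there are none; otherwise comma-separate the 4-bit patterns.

-100, 01-1, 010-

size-2^0 implicants → 0010(✓)  0011(✓)  0100(✓)  0101(✓)  0111(✓)  1000(✓)  1010(✓)  1011(✓)  1100(✓)  1110(✓)  1111(✓)
size-2^1 implicants → -010(✓)  -011(✓)  -100  -111(✓)  0-11(✓)  001-(✓)  01-1  010-  1-00(✓)  1-10(✓)  1-11(✓)  10-0(✓)  101-(✓)  11-0(✓)  111-(✓)
size-2^2 implicants → --11  -01-  1--0  1-1-
Unchecked terms (primes): --11, -01-, -100, 01-1, 010-, 1--0, 1-1-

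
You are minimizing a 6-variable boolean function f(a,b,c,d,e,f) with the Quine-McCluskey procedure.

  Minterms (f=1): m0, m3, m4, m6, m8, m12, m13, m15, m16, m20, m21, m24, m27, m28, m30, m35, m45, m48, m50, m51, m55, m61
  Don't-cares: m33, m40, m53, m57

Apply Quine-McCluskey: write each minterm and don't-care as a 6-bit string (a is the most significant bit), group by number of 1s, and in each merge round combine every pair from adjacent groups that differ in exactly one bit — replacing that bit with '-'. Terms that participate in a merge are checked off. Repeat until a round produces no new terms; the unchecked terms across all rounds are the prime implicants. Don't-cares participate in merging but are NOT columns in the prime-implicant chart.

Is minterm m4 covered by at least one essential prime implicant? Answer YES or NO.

YES

[col 0] 000000*, 000011*, 000100*, 000110*, 001000*, 001100*, 001101*, 001111*, 010000*, 010100*, 010101*, 011000*, 011011, 011100*, 011110*, 100001*, 100011*, 101000*, 101101*, 110000*, 110010*, 110011*, 110101*, 110111*, 111001*, 111101*
[col 1] -00011, -01000, -01101, -10000, -10101, 0-0000*, 0-0100*, 0-1000*, 0-1100*, 00-000*, 00-100*, 000-00*, 0001-0, 001-00*, 0011-1, 00110-, 01-000*, 01-100*, 010-00*, 01010-, 011-00*, 0111-0, 1-0011, 1-1101, 1000-1, 11-101, 110-11, 1100-0, 11001-, 1101-1, 111-01
[col 2] 0--000*, 0--100*, 0-0-00*, 0-1-00*, 00--00*, 01--00*
[col 3] 0---00
Prime implicants: -00011, -01000, -01101, -10000, -10101, 0---00, 0001-0, 0011-1, 00110-, 01010-, 011011, 0111-0, 1-0011, 1-1101, 1000-1, 11-101, 110-11, 1100-0, 11001-, 1101-1, 111-01
PI chart (minterm → PIs covering it):
  0 | 0---00  (sole → essential)
  3 | -00011  (sole → essential)
  4 | 0---00,0001-0
  6 | 0001-0  (sole → essential)
  8 | -01000,0---00
  12 | 0---00,00110-
  13 | -01101,0011-1,00110-
  15 | 0011-1  (sole → essential)
  16 | -10000,0---00
  20 | 0---00,01010-
  21 | -10101,01010-
  24 | 0---00  (sole → essential)
  27 | 011011  (sole → essential)
  28 | 0---00,0111-0
  30 | 0111-0  (sole → essential)
  35 | -00011,1-0011,1000-1
  45 | -01101,1-1101
  48 | -10000,1100-0
  50 | 1100-0,11001-
  51 | 1-0011,110-11,11001-
  55 | 110-11,1101-1
  61 | 1-1101,11-101,111-01
Essential prime implicants: -00011, 0---00, 0001-0, 0011-1, 011011, 0111-0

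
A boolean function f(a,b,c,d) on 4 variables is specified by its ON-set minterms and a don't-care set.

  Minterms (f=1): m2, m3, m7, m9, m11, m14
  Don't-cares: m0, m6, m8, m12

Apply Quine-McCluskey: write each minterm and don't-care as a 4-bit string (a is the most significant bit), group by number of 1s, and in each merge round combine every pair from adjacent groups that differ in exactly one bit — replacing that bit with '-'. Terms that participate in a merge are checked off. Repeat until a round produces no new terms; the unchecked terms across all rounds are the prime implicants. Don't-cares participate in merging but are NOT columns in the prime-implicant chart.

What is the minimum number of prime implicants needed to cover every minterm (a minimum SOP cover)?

3

Round 0: 0000✓ 0010✓ 0011✓ 0110✓ 0111✓ 1000✓ 1001✓ 1011✓ 1100✓ 1110✓
Round 1: -000 -011 -110 0-10✓ 0-11✓ 00-0 001-✓ 011-✓ 1-00 10-1 100- 11-0
Round 2: 0-1-
PIs = {-000, -011, -110, 0-1-, 00-0, 1-00, 10-1, 100-, 11-0}
Coverage chart:
  m2: 0-1-,00-0
  m3: -011,0-1-
  m7: 0-1- ←essential
  m9: 10-1,100-
  m11: -011,10-1
  m14: -110,11-0
Essential: 0-1-
Petrick residual → -110, 10-1
Min cover (3 terms): bcd' + a'c + ab'd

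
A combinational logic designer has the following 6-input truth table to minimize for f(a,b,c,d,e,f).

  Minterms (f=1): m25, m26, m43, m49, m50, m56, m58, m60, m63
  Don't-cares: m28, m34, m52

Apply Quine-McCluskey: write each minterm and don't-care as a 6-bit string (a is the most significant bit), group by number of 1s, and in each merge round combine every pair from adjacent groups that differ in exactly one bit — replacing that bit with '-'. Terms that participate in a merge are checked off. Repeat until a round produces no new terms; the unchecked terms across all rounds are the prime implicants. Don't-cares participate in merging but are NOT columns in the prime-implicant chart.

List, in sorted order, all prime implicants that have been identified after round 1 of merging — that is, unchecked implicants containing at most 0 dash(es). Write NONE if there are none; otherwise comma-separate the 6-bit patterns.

Round 0: 011001 011010✓ 011100✓ 100010✓ 101011 110001 110010✓ 110100✓ 111000✓ 111010✓ 111100✓ 111111
Round 1: -11010 -11100 1-0010 11-010 11-100 111-00 1110-0
PIs = {-11010, -11100, 011001, 1-0010, 101011, 11-010, 11-100, 110001, 111-00, 1110-0, 111111}

011001, 101011, 110001, 111111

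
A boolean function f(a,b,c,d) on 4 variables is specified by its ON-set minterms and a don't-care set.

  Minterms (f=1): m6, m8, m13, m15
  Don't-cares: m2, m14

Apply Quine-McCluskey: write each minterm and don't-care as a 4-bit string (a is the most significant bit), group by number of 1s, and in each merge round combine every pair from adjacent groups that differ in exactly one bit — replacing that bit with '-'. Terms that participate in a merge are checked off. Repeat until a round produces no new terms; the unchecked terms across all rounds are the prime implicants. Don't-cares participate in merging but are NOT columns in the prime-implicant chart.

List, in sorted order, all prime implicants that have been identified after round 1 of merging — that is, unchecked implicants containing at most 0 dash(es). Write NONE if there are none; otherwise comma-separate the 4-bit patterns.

Round 0: 0010✓ 0110✓ 1000 1101✓ 1110✓ 1111✓
Round 1: -110 0-10 11-1 111-
PIs = {-110, 0-10, 1000, 11-1, 111-}

1000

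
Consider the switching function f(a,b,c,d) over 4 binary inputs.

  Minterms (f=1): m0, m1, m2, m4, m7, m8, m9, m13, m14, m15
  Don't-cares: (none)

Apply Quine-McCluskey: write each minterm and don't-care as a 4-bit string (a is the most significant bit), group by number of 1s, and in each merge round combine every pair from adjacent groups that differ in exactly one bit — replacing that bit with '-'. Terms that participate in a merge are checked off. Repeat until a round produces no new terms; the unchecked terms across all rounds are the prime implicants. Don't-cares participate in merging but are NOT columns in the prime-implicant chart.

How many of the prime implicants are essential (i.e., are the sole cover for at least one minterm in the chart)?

5

[col 0] 0000*, 0001*, 0010*, 0100*, 0111*, 1000*, 1001*, 1101*, 1110*, 1111*
[col 1] -000*, -001*, -111, 0-00, 00-0, 000-*, 1-01, 100-*, 11-1, 111-
[col 2] -00-
Prime implicants: -00-, -111, 0-00, 00-0, 1-01, 11-1, 111-
PI chart (minterm → PIs covering it):
  0 | -00-,0-00,00-0
  1 | -00-  (sole → essential)
  2 | 00-0  (sole → essential)
  4 | 0-00  (sole → essential)
  7 | -111  (sole → essential)
  8 | -00-  (sole → essential)
  9 | -00-,1-01
  13 | 1-01,11-1
  14 | 111-  (sole → essential)
  15 | -111,11-1,111-
Essential prime implicants: -00-, -111, 0-00, 00-0, 111-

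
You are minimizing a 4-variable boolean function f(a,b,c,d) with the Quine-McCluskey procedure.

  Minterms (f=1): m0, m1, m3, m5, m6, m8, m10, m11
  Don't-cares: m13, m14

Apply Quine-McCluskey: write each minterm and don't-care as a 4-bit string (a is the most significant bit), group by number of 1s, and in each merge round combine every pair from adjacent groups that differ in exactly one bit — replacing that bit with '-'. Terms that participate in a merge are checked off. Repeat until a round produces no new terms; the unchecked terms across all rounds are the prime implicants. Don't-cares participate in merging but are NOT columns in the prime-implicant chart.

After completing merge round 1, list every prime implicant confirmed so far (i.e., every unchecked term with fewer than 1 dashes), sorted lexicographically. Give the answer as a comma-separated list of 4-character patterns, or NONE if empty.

Round 0: 0000✓ 0001✓ 0011✓ 0101✓ 0110✓ 1000✓ 1010✓ 1011✓ 1101✓ 1110✓
Round 1: -000 -011 -101 -110 0-01 00-1 000- 1-10 10-0 101-
PIs = {-000, -011, -101, -110, 0-01, 00-1, 000-, 1-10, 10-0, 101-}

NONE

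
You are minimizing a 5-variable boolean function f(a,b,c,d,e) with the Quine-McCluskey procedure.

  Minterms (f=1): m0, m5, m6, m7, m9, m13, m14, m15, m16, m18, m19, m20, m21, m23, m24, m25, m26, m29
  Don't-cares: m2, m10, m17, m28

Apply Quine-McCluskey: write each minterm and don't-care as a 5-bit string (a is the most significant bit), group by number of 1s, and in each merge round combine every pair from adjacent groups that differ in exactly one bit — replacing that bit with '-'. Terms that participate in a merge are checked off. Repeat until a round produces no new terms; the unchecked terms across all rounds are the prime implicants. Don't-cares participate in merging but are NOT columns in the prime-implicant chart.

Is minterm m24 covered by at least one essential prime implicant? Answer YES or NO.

YES

Round 0: 00000✓ 00010✓ 00101✓ 00110✓ 00111✓ 01001✓ 01010✓ 01101✓ 01110✓ 01111✓ 10000✓ 10001✓ 10010✓ 10011✓ 10100✓ 10101✓ 10111✓ 11000✓ 11001✓ 11010✓ 11100✓ 11101✓
Round 1: -0000✓ -0010✓ -0101✓ -0111✓ -1001✓ -1010✓ -1101✓ 0-010✓ 0-101✓ 0-110✓ 0-111✓ 00-10✓ 000-0✓ 001-1✓ 0011-✓ 01-01✓ 01-10✓ 011-1✓ 0111-✓ 1-000✓ 1-001✓ 1-010✓ 1-100✓ 1-101✓ 10-00✓ 10-01✓ 10-11✓ 100-0✓ 100-1✓ 1000-✓ 1001-✓ 101-1✓ 1010-✓ 11-00✓ 11-01✓ 110-0✓ 1100-✓ 1110-✓
Round 2: --010 --101 -00-0 -01-1 -1-01 0--10 0-1-1 0-11- 1--00✓ 1--01✓ 1-0-0 1-00-✓ 1-10-✓ 10--1 10-0-✓ 100-- 11-0-✓
Round 3: 1--0-
PIs = {--010, --101, -00-0, -01-1, -1-01, 0--10, 0-1-1, 0-11-, 1--0-, 1-0-0, 10--1, 100--}
Coverage chart:
  m0: -00-0 ←essential
  m5: --101,-01-1,0-1-1
  m6: 0--10,0-11-
  m7: -01-1,0-1-1,0-11-
  m9: -1-01 ←essential
  m13: --101,-1-01,0-1-1
  m14: 0--10,0-11-
  m15: 0-1-1,0-11-
  m16: -00-0,1--0-,1-0-0,100--
  m18: --010,-00-0,1-0-0,100--
  m19: 10--1,100--
  m20: 1--0- ←essential
  m21: --101,-01-1,1--0-,10--1
  m23: -01-1,10--1
  m24: 1--0-,1-0-0
  m25: -1-01,1--0-
  m26: --010,1-0-0
  m29: --101,-1-01,1--0-
Essential: -00-0, -1-01, 1--0-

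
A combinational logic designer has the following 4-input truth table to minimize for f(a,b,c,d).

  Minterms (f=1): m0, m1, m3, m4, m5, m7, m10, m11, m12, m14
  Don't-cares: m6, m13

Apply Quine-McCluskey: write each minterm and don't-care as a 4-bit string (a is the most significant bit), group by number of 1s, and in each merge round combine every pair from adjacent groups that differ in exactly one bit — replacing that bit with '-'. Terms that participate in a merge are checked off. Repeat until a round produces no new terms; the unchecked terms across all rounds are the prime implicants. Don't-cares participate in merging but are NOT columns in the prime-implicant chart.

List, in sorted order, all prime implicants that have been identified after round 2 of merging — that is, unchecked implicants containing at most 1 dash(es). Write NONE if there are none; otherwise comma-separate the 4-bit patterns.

-011, 1-10, 101-

[col 0] 0000*, 0001*, 0011*, 0100*, 0101*, 0110*, 0111*, 1010*, 1011*, 1100*, 1101*, 1110*
[col 1] -011, -100*, -101*, -110*, 0-00*, 0-01*, 0-11*, 00-1*, 000-*, 01-0*, 01-1*, 010-*, 011-*, 1-10, 101-, 11-0*, 110-*
[col 2] -1-0, -10-, 0--1, 0-0-, 01--
Prime implicants: -011, -1-0, -10-, 0--1, 0-0-, 01--, 1-10, 101-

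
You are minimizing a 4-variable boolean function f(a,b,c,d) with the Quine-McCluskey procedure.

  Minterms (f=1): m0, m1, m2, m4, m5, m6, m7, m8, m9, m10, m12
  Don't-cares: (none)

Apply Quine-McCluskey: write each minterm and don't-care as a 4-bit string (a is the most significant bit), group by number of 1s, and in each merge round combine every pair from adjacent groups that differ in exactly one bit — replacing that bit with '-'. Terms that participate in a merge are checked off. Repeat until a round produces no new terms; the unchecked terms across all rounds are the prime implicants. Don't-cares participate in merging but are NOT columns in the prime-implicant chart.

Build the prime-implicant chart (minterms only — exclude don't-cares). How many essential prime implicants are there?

[col 0] 0000*, 0001*, 0010*, 0100*, 0101*, 0110*, 0111*, 1000*, 1001*, 1010*, 1100*
[col 1] -000*, -001*, -010*, -100*, 0-00*, 0-01*, 0-10*, 00-0*, 000-*, 01-0*, 01-1*, 010-*, 011-*, 1-00*, 10-0*, 100-*
[col 2] --00, -0-0, -00-, 0--0, 0-0-, 01--
Prime implicants: --00, -0-0, -00-, 0--0, 0-0-, 01--
PI chart (minterm → PIs covering it):
  0 | --00,-0-0,-00-,0--0,0-0-
  1 | -00-,0-0-
  2 | -0-0,0--0
  4 | --00,0--0,0-0-,01--
  5 | 0-0-,01--
  6 | 0--0,01--
  7 | 01--  (sole → essential)
  8 | --00,-0-0,-00-
  9 | -00-  (sole → essential)
  10 | -0-0  (sole → essential)
  12 | --00  (sole → essential)
Essential prime implicants: --00, -0-0, -00-, 01--

4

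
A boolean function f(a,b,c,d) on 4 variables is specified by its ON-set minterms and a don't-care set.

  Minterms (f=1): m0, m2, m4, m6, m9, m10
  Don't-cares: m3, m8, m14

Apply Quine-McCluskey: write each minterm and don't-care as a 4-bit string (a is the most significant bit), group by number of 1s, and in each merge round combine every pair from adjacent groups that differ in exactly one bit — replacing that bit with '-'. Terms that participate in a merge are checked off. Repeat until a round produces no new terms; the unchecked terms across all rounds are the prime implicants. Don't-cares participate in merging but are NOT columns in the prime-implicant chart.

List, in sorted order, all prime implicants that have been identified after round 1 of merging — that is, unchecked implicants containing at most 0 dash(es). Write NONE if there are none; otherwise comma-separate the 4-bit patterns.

Round 0: 0000✓ 0010✓ 0011✓ 0100✓ 0110✓ 1000✓ 1001✓ 1010✓ 1110✓
Round 1: -000✓ -010✓ -110✓ 0-00✓ 0-10✓ 00-0✓ 001- 01-0✓ 1-10✓ 10-0✓ 100-
Round 2: --10 -0-0 0--0
PIs = {--10, -0-0, 0--0, 001-, 100-}

NONE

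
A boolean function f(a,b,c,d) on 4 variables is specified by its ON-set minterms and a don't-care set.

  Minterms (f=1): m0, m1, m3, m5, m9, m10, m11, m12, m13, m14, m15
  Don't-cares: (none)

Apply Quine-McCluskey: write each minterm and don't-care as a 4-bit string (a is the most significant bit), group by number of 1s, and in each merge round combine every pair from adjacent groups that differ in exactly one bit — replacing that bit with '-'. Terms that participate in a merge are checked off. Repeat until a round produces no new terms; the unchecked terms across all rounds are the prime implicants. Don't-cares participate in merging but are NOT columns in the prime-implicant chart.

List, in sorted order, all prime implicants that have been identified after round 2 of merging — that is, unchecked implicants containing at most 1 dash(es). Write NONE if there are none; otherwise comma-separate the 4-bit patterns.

[col 0] 0000*, 0001*, 0011*, 0101*, 1001*, 1010*, 1011*, 1100*, 1101*, 1110*, 1111*
[col 1] -001*, -011*, -101*, 0-01*, 00-1*, 000-, 1-01*, 1-10*, 1-11*, 10-1*, 101-*, 11-0*, 11-1*, 110-*, 111-*
[col 2] --01, -0-1, 1--1, 1-1-, 11--
Prime implicants: --01, -0-1, 000-, 1--1, 1-1-, 11--

000-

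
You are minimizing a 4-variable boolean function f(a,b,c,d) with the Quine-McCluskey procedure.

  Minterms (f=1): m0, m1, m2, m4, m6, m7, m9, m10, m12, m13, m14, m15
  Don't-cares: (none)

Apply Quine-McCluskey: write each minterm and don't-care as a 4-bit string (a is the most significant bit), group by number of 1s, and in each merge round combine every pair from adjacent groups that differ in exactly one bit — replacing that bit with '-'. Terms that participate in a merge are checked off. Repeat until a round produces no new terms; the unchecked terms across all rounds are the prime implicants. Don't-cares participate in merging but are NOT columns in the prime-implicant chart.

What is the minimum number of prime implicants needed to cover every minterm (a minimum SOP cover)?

5

[col 0] 0000*, 0001*, 0010*, 0100*, 0110*, 0111*, 1001*, 1010*, 1100*, 1101*, 1110*, 1111*
[col 1] -001, -010*, -100*, -110*, -111*, 0-00*, 0-10*, 00-0*, 000-, 01-0*, 011-*, 1-01, 1-10*, 11-0*, 11-1*, 110-*, 111-*
[col 2] --10, -1-0, -11-, 0--0, 11--
Prime implicants: --10, -001, -1-0, -11-, 0--0, 000-, 1-01, 11--
PI chart (minterm → PIs covering it):
  0 | 0--0,000-
  1 | -001,000-
  2 | --10,0--0
  4 | -1-0,0--0
  6 | --10,-1-0,-11-,0--0
  7 | -11-  (sole → essential)
  9 | -001,1-01
  10 | --10  (sole → essential)
  12 | -1-0,11--
  13 | 1-01,11--
  14 | --10,-1-0,-11-,11--
  15 | -11-,11--
Essential prime implicants: --10, -11-
Petrick residual → -001, 0--0, 11--
Minimum SOP uses 5 PIs: cd' + b'c'd + bc + a'd' + ab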